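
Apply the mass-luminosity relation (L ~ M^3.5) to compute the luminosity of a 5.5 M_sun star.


L/L_sun = (M/M_sun)^3.5 = 5.5^3.5 = 390.184

390.184 L_sun


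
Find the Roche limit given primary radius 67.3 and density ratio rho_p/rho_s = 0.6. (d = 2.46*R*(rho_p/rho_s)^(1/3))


d_Roche = 2.46 * 67.3 * 0.6^(1/3) = 139.637

139.637


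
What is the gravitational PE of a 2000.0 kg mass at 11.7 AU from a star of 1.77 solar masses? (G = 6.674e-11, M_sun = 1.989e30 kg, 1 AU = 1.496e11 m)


M = 1.77 * 1.989e30 kg = 3.52053e+30 kg; r = 11.7 AU * 1.496e11 m/AU = 1.75032e+12 m. U = -GM*m/r = -(6.674e-11 * 3.52053e+30 * 2000.0) / 1.75032e+12 = -2.685e+11

-2.685e+11 J


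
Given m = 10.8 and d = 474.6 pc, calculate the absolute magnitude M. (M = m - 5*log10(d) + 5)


M = m - 5*log10(d) + 5 = 10.8 - 5*log10(474.6) + 5 = 2.4184

2.4184


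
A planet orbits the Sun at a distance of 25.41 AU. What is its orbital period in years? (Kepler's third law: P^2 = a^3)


P = a^(3/2) = 25.41^1.5 = 128.0876

128.0876 years


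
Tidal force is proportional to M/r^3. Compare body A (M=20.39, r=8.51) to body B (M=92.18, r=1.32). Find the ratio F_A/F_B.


Ratio = (M1/r1^3) / (M2/r2^3) = (20.39/8.51^3) / (92.18/1.32^3) = 8.255e-04

8.255e-04


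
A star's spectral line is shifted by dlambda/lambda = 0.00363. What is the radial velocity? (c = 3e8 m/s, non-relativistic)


v = (dlambda/lambda) * c = 0.00363 * 3e8 = 1.089e+06

1.089e+06 m/s


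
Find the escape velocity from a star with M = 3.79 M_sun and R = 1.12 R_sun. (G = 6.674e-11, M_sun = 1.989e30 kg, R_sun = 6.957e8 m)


M = 3.79 * 1.989e30 kg = 7.53831e+30 kg; R = 1.12 * 6.957e8 m = 7.79184e+08 m. v_esc = sqrt(2GM/R) = sqrt(2 * 6.674e-11 * 7.53831e+30 / 7.79184e+08) = 1.136e+06

1.136e+06 m/s


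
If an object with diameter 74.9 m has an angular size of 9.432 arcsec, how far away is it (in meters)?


D = size / theta_rad, theta_rad = 9.432 * pi/(180*3600) = 4.573e-05, D = 1.638e+06

1.638e+06 m


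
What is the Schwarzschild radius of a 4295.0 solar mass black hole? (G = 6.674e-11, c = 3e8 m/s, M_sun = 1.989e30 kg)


M = 4295.0 * 1.989e30 kg = 8.542755e+33 kg. rs = 2GM/c^2 = 2 * 6.674e-11 * 8.542755e+33 / (3e8)^2 = 1.267e+07

1.267e+07 m


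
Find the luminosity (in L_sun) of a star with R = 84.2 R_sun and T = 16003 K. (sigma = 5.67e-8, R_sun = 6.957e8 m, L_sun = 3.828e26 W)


R = 84.2 * 6.957e8 m = 5.857794e+10 m. L = 4*pi*R^2*sigma*T^4 = 4*pi*(5.857794e+10)^2 * 5.67e-8 * 16003^4 = 1.603491764e+32 W. L/L_sun = 1.603491764e+32 / 3.828e26 = 418884.9958

418884.9958 L_sun


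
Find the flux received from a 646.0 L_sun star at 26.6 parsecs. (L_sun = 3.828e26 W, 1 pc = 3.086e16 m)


F = L / (4*pi*d^2) = 2.473e+29 / (4*pi*(8.209e+17)^2) = 2.920e-08

2.920e-08 W/m^2


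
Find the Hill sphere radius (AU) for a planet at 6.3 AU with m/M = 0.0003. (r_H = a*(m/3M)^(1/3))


r_H = a * (m/3M)^(1/3) = 6.3 * (0.0003/3)^(1/3) = 0.2924

0.2924 AU


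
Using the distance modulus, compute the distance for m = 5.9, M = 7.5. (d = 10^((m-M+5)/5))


d = 10^((m - M + 5)/5) = 10^((5.9 - 7.5 + 5)/5) = 4.7863

4.7863 pc


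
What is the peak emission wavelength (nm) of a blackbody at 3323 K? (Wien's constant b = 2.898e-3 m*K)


lam_max = b / T = 2.898e-3 / 3323 = 8.721e-07 m = 872.1035 nm

872.1035 nm


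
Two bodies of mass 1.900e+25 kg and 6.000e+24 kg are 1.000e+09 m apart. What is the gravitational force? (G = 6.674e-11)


F = G*m1*m2/r^2 = 6.674e-11 * 1.900e+25 * 6.000e+24 / (1.000e+09)^2 = 6.674e-11 * 1.140e+50 / 1.000e+18 = 7.608e+21

7.608e+21 N


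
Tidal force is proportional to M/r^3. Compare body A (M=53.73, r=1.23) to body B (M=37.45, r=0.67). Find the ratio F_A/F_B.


Ratio = (M1/r1^3) / (M2/r2^3) = (53.73/1.23^3) / (37.45/0.67^3) = 0.2319

0.2319


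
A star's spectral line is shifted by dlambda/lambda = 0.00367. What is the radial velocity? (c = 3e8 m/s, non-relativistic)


v = (dlambda/lambda) * c = 0.00367 * 3e8 = 1.101e+06

1.101e+06 m/s


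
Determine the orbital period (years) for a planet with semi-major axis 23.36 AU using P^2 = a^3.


P = a^(3/2) = 23.36^1.5 = 112.904

112.904 years


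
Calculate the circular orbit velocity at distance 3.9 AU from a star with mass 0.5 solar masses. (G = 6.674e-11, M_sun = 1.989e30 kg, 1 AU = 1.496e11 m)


v = sqrt(GM/r) = sqrt(6.674e-11 * 9.945e+29 / 5.834e+11) = 10665.8972

10665.8972 m/s


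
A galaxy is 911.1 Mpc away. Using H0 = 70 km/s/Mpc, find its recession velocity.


v = H0 * d = 70 * 911.1 = 63777.0

63777.0 km/s


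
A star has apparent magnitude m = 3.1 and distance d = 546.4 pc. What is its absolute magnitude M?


M = m - 5*log10(d) + 5 = 3.1 - 5*log10(546.4) + 5 = -5.5876

-5.5876


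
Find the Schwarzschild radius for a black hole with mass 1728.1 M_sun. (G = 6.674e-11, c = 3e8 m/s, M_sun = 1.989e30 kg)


M = 1728.1 * 1.989e30 kg = 3.4371909e+33 kg. rs = 2GM/c^2 = 2 * 6.674e-11 * 3.4371909e+33 / (3e8)^2 = 5.098e+06

5.098e+06 m


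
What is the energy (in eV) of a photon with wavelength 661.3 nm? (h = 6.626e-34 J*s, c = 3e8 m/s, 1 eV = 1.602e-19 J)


E = hc/lambda = 6.626e-34 * 3e8 / 6.613e-07 = 3.006e-19 J = 1.8763 eV

1.8763 eV


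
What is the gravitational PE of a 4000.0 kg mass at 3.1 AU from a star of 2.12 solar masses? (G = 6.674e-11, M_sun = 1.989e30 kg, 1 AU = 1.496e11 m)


M = 2.12 * 1.989e30 kg = 4.21668e+30 kg; r = 3.1 AU * 1.496e11 m/AU = 4.6376e+11 m. U = -GM*m/r = -(6.674e-11 * 4.21668e+30 * 4000.0) / 4.6376e+11 = -2.427e+12

-2.427e+12 J


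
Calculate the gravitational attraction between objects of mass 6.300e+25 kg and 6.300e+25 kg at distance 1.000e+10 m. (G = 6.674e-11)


F = G*m1*m2/r^2 = 6.674e-11 * 6.300e+25 * 6.300e+25 / (1.000e+10)^2 = 6.674e-11 * 3.969e+51 / 1.000e+20 = 2.649e+21

2.649e+21 N


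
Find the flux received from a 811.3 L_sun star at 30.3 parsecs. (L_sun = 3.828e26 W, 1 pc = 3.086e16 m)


F = L / (4*pi*d^2) = 3.106e+29 / (4*pi*(9.351e+17)^2) = 2.827e-08

2.827e-08 W/m^2


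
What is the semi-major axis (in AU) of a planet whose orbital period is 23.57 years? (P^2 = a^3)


a = P^(2/3) = 23.57^(2/3) = 8.2207

8.2207 AU


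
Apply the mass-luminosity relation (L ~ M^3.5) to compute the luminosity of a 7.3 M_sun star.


L/L_sun = (M/M_sun)^3.5 = 7.3^3.5 = 1051.0661

1051.0661 L_sun


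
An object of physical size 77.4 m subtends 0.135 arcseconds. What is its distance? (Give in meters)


D = size / theta_rad, theta_rad = 0.135 * pi/(180*3600) = 6.545e-07, D = 1.183e+08

1.183e+08 m


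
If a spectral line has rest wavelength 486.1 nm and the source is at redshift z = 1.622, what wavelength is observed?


lam_obs = lam_emit * (1 + z) = 486.1 * (1 + 1.622) = 1274.5542

1274.5542 nm


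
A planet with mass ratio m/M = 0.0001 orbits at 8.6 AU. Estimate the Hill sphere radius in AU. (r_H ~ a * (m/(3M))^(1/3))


r_H = a * (m/3M)^(1/3) = 8.6 * (0.0001/3)^(1/3) = 0.2768

0.2768 AU


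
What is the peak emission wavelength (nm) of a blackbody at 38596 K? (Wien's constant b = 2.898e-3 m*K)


lam_max = b / T = 2.898e-3 / 38596 = 7.509e-08 m = 75.0855 nm

75.0855 nm


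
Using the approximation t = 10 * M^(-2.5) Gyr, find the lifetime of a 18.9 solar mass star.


t = 10 * M^(-2.5) = 10 * 18.9^(-2.5) = 0.0064

0.0064 Gyr


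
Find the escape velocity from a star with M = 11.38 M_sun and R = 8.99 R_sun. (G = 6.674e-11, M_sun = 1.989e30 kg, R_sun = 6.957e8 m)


M = 11.38 * 1.989e30 kg = 2.263482e+31 kg; R = 8.99 * 6.957e8 m = 6.254343e+09 m. v_esc = sqrt(2GM/R) = sqrt(2 * 6.674e-11 * 2.263482e+31 / 6.254343e+09) = 695033.5581

695033.5581 m/s


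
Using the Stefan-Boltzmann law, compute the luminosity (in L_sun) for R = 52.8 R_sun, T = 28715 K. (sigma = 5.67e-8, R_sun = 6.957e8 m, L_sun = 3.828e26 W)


R = 52.8 * 6.957e8 m = 3.673296e+10 m. L = 4*pi*R^2*sigma*T^4 = 4*pi*(3.673296e+10)^2 * 5.67e-8 * 28715^4 = 6.53642161e+32 W. L/L_sun = 6.53642161e+32 / 3.828e26 = 1.708e+06

1.708e+06 L_sun


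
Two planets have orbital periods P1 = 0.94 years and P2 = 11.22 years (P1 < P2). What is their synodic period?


1/P_syn = |1/P1 - 1/P2| = |1/0.94 - 1/11.22| => P_syn = 1.026

1.026 years


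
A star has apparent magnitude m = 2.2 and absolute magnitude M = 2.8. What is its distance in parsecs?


d = 10^((m - M + 5)/5) = 10^((2.2 - 2.8 + 5)/5) = 7.5858

7.5858 pc


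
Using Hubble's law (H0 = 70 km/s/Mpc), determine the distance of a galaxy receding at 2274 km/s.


d = v / H0 = 2274 / 70 = 32.4857

32.4857 Mpc


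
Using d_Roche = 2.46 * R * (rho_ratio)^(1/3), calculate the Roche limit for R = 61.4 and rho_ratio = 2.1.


d_Roche = 2.46 * 61.4 * 2.1^(1/3) = 193.4238

193.4238


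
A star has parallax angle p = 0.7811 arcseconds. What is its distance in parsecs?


d = 1/p = 1/0.7811 = 1.2802

1.2802 pc


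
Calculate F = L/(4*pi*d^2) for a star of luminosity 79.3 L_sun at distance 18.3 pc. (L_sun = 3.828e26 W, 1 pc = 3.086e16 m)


F = L / (4*pi*d^2) = 3.036e+28 / (4*pi*(5.647e+17)^2) = 7.574e-09

7.574e-09 W/m^2


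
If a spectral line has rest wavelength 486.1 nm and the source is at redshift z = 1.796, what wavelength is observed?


lam_obs = lam_emit * (1 + z) = 486.1 * (1 + 1.796) = 1359.1356

1359.1356 nm


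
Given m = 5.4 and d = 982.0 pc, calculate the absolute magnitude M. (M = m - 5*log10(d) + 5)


M = m - 5*log10(d) + 5 = 5.4 - 5*log10(982.0) + 5 = -4.5606

-4.5606


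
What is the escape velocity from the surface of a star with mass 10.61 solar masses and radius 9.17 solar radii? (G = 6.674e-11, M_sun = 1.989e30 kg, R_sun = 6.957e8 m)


M = 10.61 * 1.989e30 kg = 2.110329e+31 kg; R = 9.17 * 6.957e8 m = 6.379569e+09 m. v_esc = sqrt(2GM/R) = sqrt(2 * 6.674e-11 * 2.110329e+31 / 6.379569e+09) = 664488.567

664488.567 m/s


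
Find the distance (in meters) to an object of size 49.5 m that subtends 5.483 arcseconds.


D = size / theta_rad, theta_rad = 5.483 * pi/(180*3600) = 2.658e-05, D = 1.862e+06

1.862e+06 m


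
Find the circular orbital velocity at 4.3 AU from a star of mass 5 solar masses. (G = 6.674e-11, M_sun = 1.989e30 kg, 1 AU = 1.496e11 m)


v = sqrt(GM/r) = sqrt(6.674e-11 * 9.945e+30 / 6.433e+11) = 32121.4743

32121.4743 m/s


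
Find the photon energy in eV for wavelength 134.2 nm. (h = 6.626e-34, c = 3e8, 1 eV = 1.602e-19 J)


E = hc/lambda = 6.626e-34 * 3e8 / 1.342e-07 = 1.481e-18 J = 9.2461 eV

9.2461 eV


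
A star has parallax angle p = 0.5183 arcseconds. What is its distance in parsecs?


d = 1/p = 1/0.5183 = 1.9294

1.9294 pc


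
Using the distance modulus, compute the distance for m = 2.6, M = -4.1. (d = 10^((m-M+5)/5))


d = 10^((m - M + 5)/5) = 10^((2.6 - -4.1 + 5)/5) = 218.7762

218.7762 pc


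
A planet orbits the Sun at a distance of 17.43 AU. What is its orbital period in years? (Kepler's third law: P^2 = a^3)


P = a^(3/2) = 17.43^1.5 = 72.7689

72.7689 years


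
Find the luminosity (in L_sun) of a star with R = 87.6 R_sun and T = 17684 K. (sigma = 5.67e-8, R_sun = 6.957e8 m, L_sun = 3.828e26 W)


R = 87.6 * 6.957e8 m = 6.094332e+10 m. L = 4*pi*R^2*sigma*T^4 = 4*pi*(6.094332e+10)^2 * 5.67e-8 * 17684^4 = 2.588017251e+32 W. L/L_sun = 2.588017251e+32 / 3.828e26 = 676075.5619

676075.5619 L_sun


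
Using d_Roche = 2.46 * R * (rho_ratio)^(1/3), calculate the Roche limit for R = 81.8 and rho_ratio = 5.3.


d_Roche = 2.46 * 81.8 * 5.3^(1/3) = 350.8437

350.8437


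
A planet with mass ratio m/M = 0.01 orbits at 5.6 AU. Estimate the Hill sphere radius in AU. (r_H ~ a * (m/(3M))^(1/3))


r_H = a * (m/3M)^(1/3) = 5.6 * (0.01/3)^(1/3) = 0.8365

0.8365 AU


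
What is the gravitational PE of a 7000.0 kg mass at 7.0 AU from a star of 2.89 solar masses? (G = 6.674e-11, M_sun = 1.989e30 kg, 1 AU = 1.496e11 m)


M = 2.89 * 1.989e30 kg = 5.74821e+30 kg; r = 7.0 AU * 1.496e11 m/AU = 1.0472e+12 m. U = -GM*m/r = -(6.674e-11 * 5.74821e+30 * 7000.0) / 1.0472e+12 = -2.564e+12

-2.564e+12 J


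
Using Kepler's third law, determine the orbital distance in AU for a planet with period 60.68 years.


a = P^(2/3) = 60.68^(2/3) = 15.4418

15.4418 AU


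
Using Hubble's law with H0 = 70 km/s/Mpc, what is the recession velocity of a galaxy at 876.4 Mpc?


v = H0 * d = 70 * 876.4 = 61348.0

61348.0 km/s


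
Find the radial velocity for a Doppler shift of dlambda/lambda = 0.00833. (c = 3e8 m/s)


v = (dlambda/lambda) * c = 0.00833 * 3e8 = 2.499e+06

2.499e+06 m/s


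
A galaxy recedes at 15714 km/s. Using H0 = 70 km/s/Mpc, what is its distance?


d = v / H0 = 15714 / 70 = 224.4857

224.4857 Mpc


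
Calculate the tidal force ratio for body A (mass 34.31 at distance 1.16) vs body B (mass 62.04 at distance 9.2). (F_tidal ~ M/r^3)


Ratio = (M1/r1^3) / (M2/r2^3) = (34.31/1.16^3) / (62.04/9.2^3) = 275.8916

275.8916


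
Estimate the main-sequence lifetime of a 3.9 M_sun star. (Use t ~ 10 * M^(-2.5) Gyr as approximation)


t = 10 * M^(-2.5) = 10 * 3.9^(-2.5) = 0.3329

0.3329 Gyr


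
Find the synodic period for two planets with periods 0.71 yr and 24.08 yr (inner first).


1/P_syn = |1/P1 - 1/P2| = |1/0.71 - 1/24.08| => P_syn = 0.7316

0.7316 years


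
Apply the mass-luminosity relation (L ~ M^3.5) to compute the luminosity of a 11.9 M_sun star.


L/L_sun = (M/M_sun)^3.5 = 11.9^3.5 = 5813.188

5813.188 L_sun


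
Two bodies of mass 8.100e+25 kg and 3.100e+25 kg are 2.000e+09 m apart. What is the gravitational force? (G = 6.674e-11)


F = G*m1*m2/r^2 = 6.674e-11 * 8.100e+25 * 3.100e+25 / (2.000e+09)^2 = 6.674e-11 * 2.511e+51 / 4.000e+18 = 4.190e+22

4.190e+22 N


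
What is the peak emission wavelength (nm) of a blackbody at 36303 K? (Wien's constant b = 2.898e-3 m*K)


lam_max = b / T = 2.898e-3 / 36303 = 7.983e-08 m = 79.8281 nm

79.8281 nm


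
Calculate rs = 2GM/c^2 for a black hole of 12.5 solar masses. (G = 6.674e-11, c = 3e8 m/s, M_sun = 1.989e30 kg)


M = 12.5 * 1.989e30 kg = 2.48625e+31 kg. rs = 2GM/c^2 = 2 * 6.674e-11 * 2.48625e+31 / (3e8)^2 = 36873.85

36873.85 m


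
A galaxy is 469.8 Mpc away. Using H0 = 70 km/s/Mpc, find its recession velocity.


v = H0 * d = 70 * 469.8 = 32886.0

32886.0 km/s


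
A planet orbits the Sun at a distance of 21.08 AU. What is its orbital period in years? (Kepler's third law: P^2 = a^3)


P = a^(3/2) = 21.08^1.5 = 96.7845

96.7845 years


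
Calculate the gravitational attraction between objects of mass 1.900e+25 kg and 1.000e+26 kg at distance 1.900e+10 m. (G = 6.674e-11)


F = G*m1*m2/r^2 = 6.674e-11 * 1.900e+25 * 1.000e+26 / (1.900e+10)^2 = 6.674e-11 * 1.900e+51 / 3.610e+20 = 3.513e+20

3.513e+20 N


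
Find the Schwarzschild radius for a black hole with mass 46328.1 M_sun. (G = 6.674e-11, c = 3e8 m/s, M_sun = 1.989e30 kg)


M = 46328.1 * 1.989e30 kg = 9.21465909e+34 kg. rs = 2GM/c^2 = 2 * 6.674e-11 * 9.21465909e+34 / (3e8)^2 = 1.367e+08

1.367e+08 m


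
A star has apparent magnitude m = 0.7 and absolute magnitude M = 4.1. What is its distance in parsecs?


d = 10^((m - M + 5)/5) = 10^((0.7 - 4.1 + 5)/5) = 2.0893

2.0893 pc


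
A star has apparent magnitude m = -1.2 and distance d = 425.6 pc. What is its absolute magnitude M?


M = m - 5*log10(d) + 5 = -1.2 - 5*log10(425.6) + 5 = -9.345

-9.345


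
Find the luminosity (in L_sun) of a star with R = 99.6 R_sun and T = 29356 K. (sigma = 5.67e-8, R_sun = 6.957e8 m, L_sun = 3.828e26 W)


R = 99.6 * 6.957e8 m = 6.929172e+10 m. L = 4*pi*R^2*sigma*T^4 = 4*pi*(6.929172e+10)^2 * 5.67e-8 * 29356^4 = 2.540639949e+33 W. L/L_sun = 2.540639949e+33 / 3.828e26 = 6.637e+06

6.637e+06 L_sun


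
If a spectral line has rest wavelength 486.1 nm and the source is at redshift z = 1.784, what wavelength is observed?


lam_obs = lam_emit * (1 + z) = 486.1 * (1 + 1.784) = 1353.3024

1353.3024 nm


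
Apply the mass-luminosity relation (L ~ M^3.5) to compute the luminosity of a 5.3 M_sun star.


L/L_sun = (M/M_sun)^3.5 = 5.3^3.5 = 342.7406

342.7406 L_sun


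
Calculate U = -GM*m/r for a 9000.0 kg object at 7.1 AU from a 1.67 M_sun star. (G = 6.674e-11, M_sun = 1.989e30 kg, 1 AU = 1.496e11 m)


M = 1.67 * 1.989e30 kg = 3.32163e+30 kg; r = 7.1 AU * 1.496e11 m/AU = 1.06216e+12 m. U = -GM*m/r = -(6.674e-11 * 3.32163e+30 * 9000.0) / 1.06216e+12 = -1.878e+12

-1.878e+12 J


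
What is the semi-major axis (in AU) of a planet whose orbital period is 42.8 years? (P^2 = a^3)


a = P^(2/3) = 42.8^(2/3) = 12.2357

12.2357 AU


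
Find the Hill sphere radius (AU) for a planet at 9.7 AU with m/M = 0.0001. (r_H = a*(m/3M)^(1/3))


r_H = a * (m/3M)^(1/3) = 9.7 * (0.0001/3)^(1/3) = 0.3122

0.3122 AU


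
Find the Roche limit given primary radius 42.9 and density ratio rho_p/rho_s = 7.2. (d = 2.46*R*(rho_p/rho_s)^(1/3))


d_Roche = 2.46 * 42.9 * 7.2^(1/3) = 203.7839

203.7839


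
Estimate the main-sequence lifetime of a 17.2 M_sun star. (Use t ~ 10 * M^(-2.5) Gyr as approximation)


t = 10 * M^(-2.5) = 10 * 17.2^(-2.5) = 0.0082

0.0082 Gyr


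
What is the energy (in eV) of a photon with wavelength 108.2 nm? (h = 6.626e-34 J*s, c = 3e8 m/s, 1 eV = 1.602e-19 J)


E = hc/lambda = 6.626e-34 * 3e8 / 1.082e-07 = 1.837e-18 J = 11.4679 eV

11.4679 eV


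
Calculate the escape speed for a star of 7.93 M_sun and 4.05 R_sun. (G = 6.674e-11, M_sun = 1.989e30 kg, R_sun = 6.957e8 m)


M = 7.93 * 1.989e30 kg = 1.577277e+31 kg; R = 4.05 * 6.957e8 m = 2.817585e+09 m. v_esc = sqrt(2GM/R) = sqrt(2 * 6.674e-11 * 1.577277e+31 / 2.817585e+09) = 864417.5406

864417.5406 m/s


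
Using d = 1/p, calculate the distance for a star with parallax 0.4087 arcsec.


d = 1/p = 1/0.4087 = 2.4468

2.4468 pc


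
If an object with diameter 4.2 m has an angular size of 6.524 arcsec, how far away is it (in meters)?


D = size / theta_rad, theta_rad = 6.524 * pi/(180*3600) = 3.163e-05, D = 132788.5019

132788.5019 m


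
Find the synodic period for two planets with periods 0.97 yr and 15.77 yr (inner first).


1/P_syn = |1/P1 - 1/P2| = |1/0.97 - 1/15.77| => P_syn = 1.0336

1.0336 years


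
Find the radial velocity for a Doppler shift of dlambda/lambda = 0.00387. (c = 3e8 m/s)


v = (dlambda/lambda) * c = 0.00387 * 3e8 = 1.161e+06

1.161e+06 m/s


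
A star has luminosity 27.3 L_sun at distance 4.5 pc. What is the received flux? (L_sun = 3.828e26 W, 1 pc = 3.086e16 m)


F = L / (4*pi*d^2) = 1.045e+28 / (4*pi*(1.389e+17)^2) = 4.312e-08

4.312e-08 W/m^2


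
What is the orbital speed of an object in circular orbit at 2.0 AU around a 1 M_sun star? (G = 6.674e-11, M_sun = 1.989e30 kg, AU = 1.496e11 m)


v = sqrt(GM/r) = sqrt(6.674e-11 * 1.989e+30 / 2.992e+11) = 21063.4593

21063.4593 m/s


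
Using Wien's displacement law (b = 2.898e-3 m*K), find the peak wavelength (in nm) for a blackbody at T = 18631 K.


lam_max = b / T = 2.898e-3 / 18631 = 1.555e-07 m = 155.5472 nm

155.5472 nm


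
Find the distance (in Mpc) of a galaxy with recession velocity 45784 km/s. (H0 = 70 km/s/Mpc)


d = v / H0 = 45784 / 70 = 654.0571

654.0571 Mpc


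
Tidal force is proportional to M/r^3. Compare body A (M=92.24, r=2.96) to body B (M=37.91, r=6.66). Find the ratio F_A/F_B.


Ratio = (M1/r1^3) / (M2/r2^3) = (92.24/2.96^3) / (37.91/6.66^3) = 27.7149

27.7149


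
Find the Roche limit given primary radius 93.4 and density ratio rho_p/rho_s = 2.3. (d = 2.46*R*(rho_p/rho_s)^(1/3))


d_Roche = 2.46 * 93.4 * 2.3^(1/3) = 303.2899

303.2899


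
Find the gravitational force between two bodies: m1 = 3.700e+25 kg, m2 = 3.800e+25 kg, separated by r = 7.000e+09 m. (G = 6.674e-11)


F = G*m1*m2/r^2 = 6.674e-11 * 3.700e+25 * 3.800e+25 / (7.000e+09)^2 = 6.674e-11 * 1.406e+51 / 4.900e+19 = 1.915e+21

1.915e+21 N


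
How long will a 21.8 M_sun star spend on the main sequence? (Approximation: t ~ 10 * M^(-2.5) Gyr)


t = 10 * M^(-2.5) = 10 * 21.8^(-2.5) = 0.0045

0.0045 Gyr


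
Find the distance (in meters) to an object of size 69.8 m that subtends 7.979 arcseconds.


D = size / theta_rad, theta_rad = 7.979 * pi/(180*3600) = 3.868e-05, D = 1.804e+06

1.804e+06 m


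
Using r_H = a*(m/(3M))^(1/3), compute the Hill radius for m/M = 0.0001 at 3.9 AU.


r_H = a * (m/3M)^(1/3) = 3.9 * (0.0001/3)^(1/3) = 0.1255

0.1255 AU


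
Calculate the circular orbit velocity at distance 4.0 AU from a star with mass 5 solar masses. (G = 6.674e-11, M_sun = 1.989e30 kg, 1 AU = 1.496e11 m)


v = sqrt(GM/r) = sqrt(6.674e-11 * 9.945e+30 / 5.984e+11) = 33304.2534

33304.2534 m/s


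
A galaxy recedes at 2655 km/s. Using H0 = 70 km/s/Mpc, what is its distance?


d = v / H0 = 2655 / 70 = 37.9286

37.9286 Mpc


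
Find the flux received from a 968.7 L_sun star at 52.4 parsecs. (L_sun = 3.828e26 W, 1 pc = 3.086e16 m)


F = L / (4*pi*d^2) = 3.708e+29 / (4*pi*(1.617e+18)^2) = 1.128e-08

1.128e-08 W/m^2


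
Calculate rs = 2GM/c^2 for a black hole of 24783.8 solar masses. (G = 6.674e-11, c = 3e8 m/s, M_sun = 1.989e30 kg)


M = 24783.8 * 1.989e30 kg = 4.92949782e+34 kg. rs = 2GM/c^2 = 2 * 6.674e-11 * 4.92949782e+34 / (3e8)^2 = 7.311e+07

7.311e+07 m


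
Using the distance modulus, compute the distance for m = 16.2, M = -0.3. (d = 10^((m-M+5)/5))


d = 10^((m - M + 5)/5) = 10^((16.2 - -0.3 + 5)/5) = 19952.6231

19952.6231 pc


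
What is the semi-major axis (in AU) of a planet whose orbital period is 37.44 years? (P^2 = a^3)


a = P^(2/3) = 37.44^(2/3) = 11.1916

11.1916 AU


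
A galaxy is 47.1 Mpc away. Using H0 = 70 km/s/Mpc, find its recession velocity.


v = H0 * d = 70 * 47.1 = 3297.0

3297.0 km/s


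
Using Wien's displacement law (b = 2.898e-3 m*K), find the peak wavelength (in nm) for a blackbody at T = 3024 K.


lam_max = b / T = 2.898e-3 / 3024 = 9.583e-07 m = 958.3333 nm

958.3333 nm


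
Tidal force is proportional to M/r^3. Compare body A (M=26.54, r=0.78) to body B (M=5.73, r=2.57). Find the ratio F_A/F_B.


Ratio = (M1/r1^3) / (M2/r2^3) = (26.54/0.78^3) / (5.73/2.57^3) = 165.6769

165.6769


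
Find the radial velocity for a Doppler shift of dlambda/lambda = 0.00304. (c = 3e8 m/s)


v = (dlambda/lambda) * c = 0.00304 * 3e8 = 912000.0

912000.0 m/s


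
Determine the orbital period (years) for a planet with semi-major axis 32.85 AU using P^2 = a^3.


P = a^(3/2) = 32.85^1.5 = 188.2795

188.2795 years


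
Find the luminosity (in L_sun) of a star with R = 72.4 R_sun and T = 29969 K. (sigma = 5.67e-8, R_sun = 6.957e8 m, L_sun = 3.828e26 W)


R = 72.4 * 6.957e8 m = 5.036868e+10 m. L = 4*pi*R^2*sigma*T^4 = 4*pi*(5.036868e+10)^2 * 5.67e-8 * 29969^4 = 1.45815291e+33 W. L/L_sun = 1.45815291e+33 / 3.828e26 = 3.809e+06

3.809e+06 L_sun


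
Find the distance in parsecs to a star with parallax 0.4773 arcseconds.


d = 1/p = 1/0.4773 = 2.0951

2.0951 pc


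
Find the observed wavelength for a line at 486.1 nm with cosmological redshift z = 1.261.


lam_obs = lam_emit * (1 + z) = 486.1 * (1 + 1.261) = 1099.0721

1099.0721 nm


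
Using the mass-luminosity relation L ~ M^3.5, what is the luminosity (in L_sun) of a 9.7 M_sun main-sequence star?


L/L_sun = (M/M_sun)^3.5 = 9.7^3.5 = 2842.5039

2842.5039 L_sun


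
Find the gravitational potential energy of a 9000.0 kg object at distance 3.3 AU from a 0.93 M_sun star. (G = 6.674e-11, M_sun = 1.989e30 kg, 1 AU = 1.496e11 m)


M = 0.93 * 1.989e30 kg = 1.84977e+30 kg; r = 3.3 AU * 1.496e11 m/AU = 4.9368e+11 m. U = -GM*m/r = -(6.674e-11 * 1.84977e+30 * 9000.0) / 4.9368e+11 = -2.251e+12

-2.251e+12 J


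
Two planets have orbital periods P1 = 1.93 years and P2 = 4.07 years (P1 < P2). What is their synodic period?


1/P_syn = |1/P1 - 1/P2| = |1/1.93 - 1/4.07| => P_syn = 3.6706

3.6706 years


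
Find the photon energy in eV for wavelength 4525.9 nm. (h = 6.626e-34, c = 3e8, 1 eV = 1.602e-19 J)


E = hc/lambda = 6.626e-34 * 3e8 / 4.526e-06 = 4.392e-20 J = 0.2742 eV

0.2742 eV


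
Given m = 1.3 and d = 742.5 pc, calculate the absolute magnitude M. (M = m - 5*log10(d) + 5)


M = m - 5*log10(d) + 5 = 1.3 - 5*log10(742.5) + 5 = -8.0535

-8.0535


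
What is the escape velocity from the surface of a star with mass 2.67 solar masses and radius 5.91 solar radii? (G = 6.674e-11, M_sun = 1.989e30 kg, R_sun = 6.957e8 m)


M = 2.67 * 1.989e30 kg = 5.31063e+30 kg; R = 5.91 * 6.957e8 m = 4.111587e+09 m. v_esc = sqrt(2GM/R) = sqrt(2 * 6.674e-11 * 5.31063e+30 / 4.111587e+09) = 415218.1978

415218.1978 m/s


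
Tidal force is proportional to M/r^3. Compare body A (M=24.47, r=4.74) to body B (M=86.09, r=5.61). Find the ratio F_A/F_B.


Ratio = (M1/r1^3) / (M2/r2^3) = (24.47/4.74^3) / (86.09/5.61^3) = 0.4712

0.4712


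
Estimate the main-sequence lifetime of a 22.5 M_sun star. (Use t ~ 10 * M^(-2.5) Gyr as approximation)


t = 10 * M^(-2.5) = 10 * 22.5^(-2.5) = 0.0042

0.0042 Gyr


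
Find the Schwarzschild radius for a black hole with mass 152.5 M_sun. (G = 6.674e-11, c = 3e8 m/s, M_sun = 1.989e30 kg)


M = 152.5 * 1.989e30 kg = 3.033225e+32 kg. rs = 2GM/c^2 = 2 * 6.674e-11 * 3.033225e+32 / (3e8)^2 = 449860.97

449860.97 m


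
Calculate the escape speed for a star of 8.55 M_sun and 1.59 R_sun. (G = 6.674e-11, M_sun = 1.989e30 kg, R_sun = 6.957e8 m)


M = 8.55 * 1.989e30 kg = 1.700595e+31 kg; R = 1.59 * 6.957e8 m = 1.106163e+09 m. v_esc = sqrt(2GM/R) = sqrt(2 * 6.674e-11 * 1.700595e+31 / 1.106163e+09) = 1.433e+06

1.433e+06 m/s


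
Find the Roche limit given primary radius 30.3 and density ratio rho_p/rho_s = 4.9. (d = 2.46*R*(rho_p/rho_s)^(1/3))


d_Roche = 2.46 * 30.3 * 4.9^(1/3) = 126.6027

126.6027


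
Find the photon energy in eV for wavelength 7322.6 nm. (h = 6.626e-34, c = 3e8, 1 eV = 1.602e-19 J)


E = hc/lambda = 6.626e-34 * 3e8 / 7.323e-06 = 2.715e-20 J = 0.1695 eV

0.1695 eV


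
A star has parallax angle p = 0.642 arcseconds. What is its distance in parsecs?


d = 1/p = 1/0.642 = 1.5576

1.5576 pc


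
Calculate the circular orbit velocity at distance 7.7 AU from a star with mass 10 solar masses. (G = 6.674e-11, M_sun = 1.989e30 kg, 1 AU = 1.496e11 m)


v = sqrt(GM/r) = sqrt(6.674e-11 * 1.989e+31 / 1.152e+12) = 33946.8384

33946.8384 m/s


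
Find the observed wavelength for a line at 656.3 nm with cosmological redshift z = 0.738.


lam_obs = lam_emit * (1 + z) = 656.3 * (1 + 0.738) = 1140.6494

1140.6494 nm


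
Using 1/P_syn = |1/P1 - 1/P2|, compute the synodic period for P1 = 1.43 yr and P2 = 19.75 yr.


1/P_syn = |1/P1 - 1/P2| = |1/1.43 - 1/19.75| => P_syn = 1.5416

1.5416 years


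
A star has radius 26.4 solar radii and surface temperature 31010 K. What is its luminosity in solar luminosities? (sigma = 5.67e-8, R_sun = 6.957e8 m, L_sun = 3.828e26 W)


R = 26.4 * 6.957e8 m = 1.836648e+10 m. L = 4*pi*R^2*sigma*T^4 = 4*pi*(1.836648e+10)^2 * 5.67e-8 * 31010^4 = 2.222551578e+32 W. L/L_sun = 2.222551578e+32 / 3.828e26 = 580603.8605

580603.8605 L_sun


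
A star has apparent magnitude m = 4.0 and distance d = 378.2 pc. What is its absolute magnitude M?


M = m - 5*log10(d) + 5 = 4.0 - 5*log10(378.2) + 5 = -3.8886

-3.8886


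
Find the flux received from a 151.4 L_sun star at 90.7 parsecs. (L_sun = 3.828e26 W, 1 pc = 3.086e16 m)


F = L / (4*pi*d^2) = 5.796e+28 / (4*pi*(2.799e+18)^2) = 5.887e-10

5.887e-10 W/m^2


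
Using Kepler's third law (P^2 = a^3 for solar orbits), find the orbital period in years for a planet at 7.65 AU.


P = a^(3/2) = 7.65^1.5 = 21.1589

21.1589 years


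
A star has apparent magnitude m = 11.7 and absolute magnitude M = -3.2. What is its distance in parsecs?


d = 10^((m - M + 5)/5) = 10^((11.7 - -3.2 + 5)/5) = 9549.9259

9549.9259 pc


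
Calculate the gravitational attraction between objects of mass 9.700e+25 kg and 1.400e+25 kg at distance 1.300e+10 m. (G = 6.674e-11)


F = G*m1*m2/r^2 = 6.674e-11 * 9.700e+25 * 1.400e+25 / (1.300e+10)^2 = 6.674e-11 * 1.358e+51 / 1.690e+20 = 5.363e+20

5.363e+20 N


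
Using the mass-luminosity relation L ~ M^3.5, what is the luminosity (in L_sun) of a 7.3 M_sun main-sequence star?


L/L_sun = (M/M_sun)^3.5 = 7.3^3.5 = 1051.0661

1051.0661 L_sun


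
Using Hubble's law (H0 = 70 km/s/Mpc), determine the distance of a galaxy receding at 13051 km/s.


d = v / H0 = 13051 / 70 = 186.4429

186.4429 Mpc


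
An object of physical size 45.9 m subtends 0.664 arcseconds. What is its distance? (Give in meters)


D = size / theta_rad, theta_rad = 0.664 * pi/(180*3600) = 3.219e-06, D = 1.426e+07

1.426e+07 m


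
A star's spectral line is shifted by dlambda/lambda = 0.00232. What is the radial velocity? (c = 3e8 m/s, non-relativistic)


v = (dlambda/lambda) * c = 0.00232 * 3e8 = 696000.0

696000.0 m/s


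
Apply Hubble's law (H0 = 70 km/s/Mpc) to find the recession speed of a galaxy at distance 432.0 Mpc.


v = H0 * d = 70 * 432.0 = 30240.0

30240.0 km/s


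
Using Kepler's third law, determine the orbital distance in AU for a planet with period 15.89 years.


a = P^(2/3) = 15.89^(2/3) = 6.3205

6.3205 AU


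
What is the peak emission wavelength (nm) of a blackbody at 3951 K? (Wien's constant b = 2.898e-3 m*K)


lam_max = b / T = 2.898e-3 / 3951 = 7.335e-07 m = 733.4852 nm

733.4852 nm


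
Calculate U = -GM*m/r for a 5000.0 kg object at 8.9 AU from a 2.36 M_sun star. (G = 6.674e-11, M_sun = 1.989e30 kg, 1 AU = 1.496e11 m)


M = 2.36 * 1.989e30 kg = 4.69404e+30 kg; r = 8.9 AU * 1.496e11 m/AU = 1.33144e+12 m. U = -GM*m/r = -(6.674e-11 * 4.69404e+30 * 5000.0) / 1.33144e+12 = -1.176e+12

-1.176e+12 J


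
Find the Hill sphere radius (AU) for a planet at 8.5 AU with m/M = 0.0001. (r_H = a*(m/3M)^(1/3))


r_H = a * (m/3M)^(1/3) = 8.5 * (0.0001/3)^(1/3) = 0.2736

0.2736 AU


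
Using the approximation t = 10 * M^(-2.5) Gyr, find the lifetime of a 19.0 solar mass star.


t = 10 * M^(-2.5) = 10 * 19.0^(-2.5) = 0.0064

0.0064 Gyr


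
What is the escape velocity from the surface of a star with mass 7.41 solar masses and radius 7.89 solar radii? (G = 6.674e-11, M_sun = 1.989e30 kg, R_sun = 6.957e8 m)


M = 7.41 * 1.989e30 kg = 1.473849e+31 kg; R = 7.89 * 6.957e8 m = 5.489073e+09 m. v_esc = sqrt(2GM/R) = sqrt(2 * 6.674e-11 * 1.473849e+31 / 5.489073e+09) = 598666.6855

598666.6855 m/s


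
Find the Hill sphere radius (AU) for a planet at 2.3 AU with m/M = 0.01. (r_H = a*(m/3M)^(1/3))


r_H = a * (m/3M)^(1/3) = 2.3 * (0.01/3)^(1/3) = 0.3436

0.3436 AU


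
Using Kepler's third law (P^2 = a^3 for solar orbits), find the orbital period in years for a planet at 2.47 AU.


P = a^(3/2) = 2.47^1.5 = 3.8819

3.8819 years


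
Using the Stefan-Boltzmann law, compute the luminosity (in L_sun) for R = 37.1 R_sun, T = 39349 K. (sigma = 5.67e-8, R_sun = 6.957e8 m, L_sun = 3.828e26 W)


R = 37.1 * 6.957e8 m = 2.581047e+10 m. L = 4*pi*R^2*sigma*T^4 = 4*pi*(2.581047e+10)^2 * 5.67e-8 * 39349^4 = 1.137940484e+33 W. L/L_sun = 1.137940484e+33 / 3.828e26 = 2.973e+06

2.973e+06 L_sun


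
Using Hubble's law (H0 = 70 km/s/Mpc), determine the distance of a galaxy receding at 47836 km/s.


d = v / H0 = 47836 / 70 = 683.3714

683.3714 Mpc


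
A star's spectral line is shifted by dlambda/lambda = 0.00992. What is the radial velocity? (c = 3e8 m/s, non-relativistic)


v = (dlambda/lambda) * c = 0.00992 * 3e8 = 2.976e+06

2.976e+06 m/s


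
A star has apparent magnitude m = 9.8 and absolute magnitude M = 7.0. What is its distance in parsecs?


d = 10^((m - M + 5)/5) = 10^((9.8 - 7.0 + 5)/5) = 36.3078

36.3078 pc


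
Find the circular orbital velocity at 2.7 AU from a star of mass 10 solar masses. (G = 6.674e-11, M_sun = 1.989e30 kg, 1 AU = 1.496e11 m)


v = sqrt(GM/r) = sqrt(6.674e-11 * 1.989e+31 / 4.039e+11) = 57327.475

57327.475 m/s


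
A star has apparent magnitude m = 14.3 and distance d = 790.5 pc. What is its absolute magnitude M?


M = m - 5*log10(d) + 5 = 14.3 - 5*log10(790.5) + 5 = 4.8105

4.8105


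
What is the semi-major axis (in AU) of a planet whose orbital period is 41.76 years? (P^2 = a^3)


a = P^(2/3) = 41.76^(2/3) = 12.0367

12.0367 AU


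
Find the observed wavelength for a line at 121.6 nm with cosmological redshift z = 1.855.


lam_obs = lam_emit * (1 + z) = 121.6 * (1 + 1.855) = 347.168

347.168 nm


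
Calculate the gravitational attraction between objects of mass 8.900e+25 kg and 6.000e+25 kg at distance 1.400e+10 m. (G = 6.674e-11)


F = G*m1*m2/r^2 = 6.674e-11 * 8.900e+25 * 6.000e+25 / (1.400e+10)^2 = 6.674e-11 * 5.340e+51 / 1.960e+20 = 1.818e+21

1.818e+21 N


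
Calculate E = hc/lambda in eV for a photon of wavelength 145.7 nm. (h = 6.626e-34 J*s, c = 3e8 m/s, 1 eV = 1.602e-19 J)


E = hc/lambda = 6.626e-34 * 3e8 / 1.457e-07 = 1.364e-18 J = 8.5163 eV

8.5163 eV


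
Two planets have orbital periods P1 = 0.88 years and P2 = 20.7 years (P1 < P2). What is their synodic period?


1/P_syn = |1/P1 - 1/P2| = |1/0.88 - 1/20.7| => P_syn = 0.9191

0.9191 years


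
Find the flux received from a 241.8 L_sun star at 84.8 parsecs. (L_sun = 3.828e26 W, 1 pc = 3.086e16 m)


F = L / (4*pi*d^2) = 9.256e+28 / (4*pi*(2.617e+18)^2) = 1.076e-09

1.076e-09 W/m^2


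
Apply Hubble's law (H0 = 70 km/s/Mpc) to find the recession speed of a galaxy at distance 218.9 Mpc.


v = H0 * d = 70 * 218.9 = 15323.0

15323.0 km/s


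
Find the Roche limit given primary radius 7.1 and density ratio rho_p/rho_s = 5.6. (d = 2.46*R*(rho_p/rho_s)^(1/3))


d_Roche = 2.46 * 7.1 * 5.6^(1/3) = 31.0163

31.0163


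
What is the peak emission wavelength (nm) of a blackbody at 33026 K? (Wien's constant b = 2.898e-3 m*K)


lam_max = b / T = 2.898e-3 / 33026 = 8.775e-08 m = 87.749 nm

87.749 nm


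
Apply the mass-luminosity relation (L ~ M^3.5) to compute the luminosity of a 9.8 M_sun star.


L/L_sun = (M/M_sun)^3.5 = 9.8^3.5 = 2946.397

2946.397 L_sun


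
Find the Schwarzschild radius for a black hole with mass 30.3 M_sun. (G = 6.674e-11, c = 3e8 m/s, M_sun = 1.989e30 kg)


M = 30.3 * 1.989e30 kg = 6.02667e+31 kg. rs = 2GM/c^2 = 2 * 6.674e-11 * 6.02667e+31 / (3e8)^2 = 89382.2124

89382.2124 m


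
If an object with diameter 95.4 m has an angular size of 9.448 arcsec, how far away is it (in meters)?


D = size / theta_rad, theta_rad = 9.448 * pi/(180*3600) = 4.581e-05, D = 2.083e+06

2.083e+06 m


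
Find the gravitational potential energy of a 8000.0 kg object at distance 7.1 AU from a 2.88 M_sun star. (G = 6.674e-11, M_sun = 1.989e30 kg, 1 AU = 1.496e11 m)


M = 2.88 * 1.989e30 kg = 5.72832e+30 kg; r = 7.1 AU * 1.496e11 m/AU = 1.06216e+12 m. U = -GM*m/r = -(6.674e-11 * 5.72832e+30 * 8000.0) / 1.06216e+12 = -2.879e+12

-2.879e+12 J


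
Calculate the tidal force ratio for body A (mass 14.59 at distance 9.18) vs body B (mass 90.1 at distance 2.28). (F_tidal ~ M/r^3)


Ratio = (M1/r1^3) / (M2/r2^3) = (14.59/9.18^3) / (90.1/2.28^3) = 0.0025

0.0025


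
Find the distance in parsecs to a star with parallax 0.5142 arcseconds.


d = 1/p = 1/0.5142 = 1.9448

1.9448 pc


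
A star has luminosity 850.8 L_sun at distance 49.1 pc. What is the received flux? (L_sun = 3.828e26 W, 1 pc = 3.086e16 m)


F = L / (4*pi*d^2) = 3.257e+29 / (4*pi*(1.515e+18)^2) = 1.129e-08

1.129e-08 W/m^2


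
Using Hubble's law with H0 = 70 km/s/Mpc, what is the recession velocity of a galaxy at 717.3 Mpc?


v = H0 * d = 70 * 717.3 = 50211.0

50211.0 km/s


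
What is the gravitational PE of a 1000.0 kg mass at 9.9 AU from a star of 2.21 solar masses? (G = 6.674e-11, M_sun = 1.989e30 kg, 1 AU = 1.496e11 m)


M = 2.21 * 1.989e30 kg = 4.39569e+30 kg; r = 9.9 AU * 1.496e11 m/AU = 1.48104e+12 m. U = -GM*m/r = -(6.674e-11 * 4.39569e+30 * 1000.0) / 1.48104e+12 = -1.981e+11

-1.981e+11 J


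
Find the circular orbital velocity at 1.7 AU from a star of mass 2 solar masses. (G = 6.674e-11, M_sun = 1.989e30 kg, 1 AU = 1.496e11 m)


v = sqrt(GM/r) = sqrt(6.674e-11 * 3.978e+30 / 2.543e+11) = 32309.8717

32309.8717 m/s


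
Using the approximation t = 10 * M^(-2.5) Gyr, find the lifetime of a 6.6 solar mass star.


t = 10 * M^(-2.5) = 10 * 6.6^(-2.5) = 0.0894

0.0894 Gyr


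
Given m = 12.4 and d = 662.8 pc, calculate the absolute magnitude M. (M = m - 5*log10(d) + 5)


M = m - 5*log10(d) + 5 = 12.4 - 5*log10(662.8) + 5 = 3.2931

3.2931


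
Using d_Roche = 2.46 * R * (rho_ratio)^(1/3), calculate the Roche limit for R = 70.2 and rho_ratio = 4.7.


d_Roche = 2.46 * 70.2 * 4.7^(1/3) = 289.271

289.271


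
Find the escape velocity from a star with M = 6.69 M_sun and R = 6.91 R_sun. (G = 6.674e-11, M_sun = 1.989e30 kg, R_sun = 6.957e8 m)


M = 6.69 * 1.989e30 kg = 1.330641e+31 kg; R = 6.91 * 6.957e8 m = 4.807287e+09 m. v_esc = sqrt(2GM/R) = sqrt(2 * 6.674e-11 * 1.330641e+31 / 4.807287e+09) = 607838.9473

607838.9473 m/s


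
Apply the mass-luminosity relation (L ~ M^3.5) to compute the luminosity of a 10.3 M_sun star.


L/L_sun = (M/M_sun)^3.5 = 10.3^3.5 = 3506.9558

3506.9558 L_sun


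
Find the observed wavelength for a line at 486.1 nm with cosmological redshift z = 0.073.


lam_obs = lam_emit * (1 + z) = 486.1 * (1 + 0.073) = 521.5853

521.5853 nm


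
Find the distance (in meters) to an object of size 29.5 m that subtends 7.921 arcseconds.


D = size / theta_rad, theta_rad = 7.921 * pi/(180*3600) = 3.840e-05, D = 768187.3228

768187.3228 m


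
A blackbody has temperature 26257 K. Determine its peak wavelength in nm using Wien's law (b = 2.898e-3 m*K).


lam_max = b / T = 2.898e-3 / 26257 = 1.104e-07 m = 110.3706 nm

110.3706 nm


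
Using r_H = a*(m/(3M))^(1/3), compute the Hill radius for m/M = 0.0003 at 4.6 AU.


r_H = a * (m/3M)^(1/3) = 4.6 * (0.0003/3)^(1/3) = 0.2135

0.2135 AU


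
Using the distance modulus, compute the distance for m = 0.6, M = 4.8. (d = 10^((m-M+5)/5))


d = 10^((m - M + 5)/5) = 10^((0.6 - 4.8 + 5)/5) = 1.4454

1.4454 pc


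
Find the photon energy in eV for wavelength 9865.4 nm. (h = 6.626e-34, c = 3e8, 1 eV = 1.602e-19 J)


E = hc/lambda = 6.626e-34 * 3e8 / 9.865e-06 = 2.015e-20 J = 0.1258 eV

0.1258 eV


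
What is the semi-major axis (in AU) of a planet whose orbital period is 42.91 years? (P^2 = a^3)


a = P^(2/3) = 42.91^(2/3) = 12.2567

12.2567 AU


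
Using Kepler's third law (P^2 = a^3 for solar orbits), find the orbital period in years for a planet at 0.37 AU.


P = a^(3/2) = 0.37^1.5 = 0.2251

0.2251 years


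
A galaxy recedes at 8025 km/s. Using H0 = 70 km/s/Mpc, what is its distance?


d = v / H0 = 8025 / 70 = 114.6429

114.6429 Mpc


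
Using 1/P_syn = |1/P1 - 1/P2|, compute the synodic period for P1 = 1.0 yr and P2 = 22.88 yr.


1/P_syn = |1/P1 - 1/P2| = |1/1.0 - 1/22.88| => P_syn = 1.0457

1.0457 years


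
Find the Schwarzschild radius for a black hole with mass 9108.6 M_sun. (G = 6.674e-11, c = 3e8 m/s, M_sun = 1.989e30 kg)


M = 9108.6 * 1.989e30 kg = 1.81170054e+34 kg. rs = 2GM/c^2 = 2 * 6.674e-11 * 1.81170054e+34 / (3e8)^2 = 2.687e+07

2.687e+07 m


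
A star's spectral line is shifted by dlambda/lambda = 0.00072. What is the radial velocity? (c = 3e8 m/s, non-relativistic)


v = (dlambda/lambda) * c = 0.00072 * 3e8 = 216000.0

216000.0 m/s


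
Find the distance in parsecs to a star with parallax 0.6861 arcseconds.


d = 1/p = 1/0.6861 = 1.4575

1.4575 pc


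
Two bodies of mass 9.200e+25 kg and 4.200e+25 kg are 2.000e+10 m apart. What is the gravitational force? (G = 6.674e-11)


F = G*m1*m2/r^2 = 6.674e-11 * 9.200e+25 * 4.200e+25 / (2.000e+10)^2 = 6.674e-11 * 3.864e+51 / 4.000e+20 = 6.447e+20

6.447e+20 N
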